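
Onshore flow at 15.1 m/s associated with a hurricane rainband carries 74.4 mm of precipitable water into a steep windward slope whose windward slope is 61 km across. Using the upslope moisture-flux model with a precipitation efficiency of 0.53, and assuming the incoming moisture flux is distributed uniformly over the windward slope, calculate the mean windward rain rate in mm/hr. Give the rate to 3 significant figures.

Incoming column moisture flux per unit ridge length: F = V × PW = 15.1 × 74.4 = 1123.44 mm·m/s.
Spread over the 61 km slope with efficiency ε = 0.53: R = ε·F/W = 0.53 × 1123.44 / 61000 m = 9.761e-03 mm/s.
R = 9.761e-03 × 3600 = 35.1 mm/hr.

R ≈ 35.1 mm/hr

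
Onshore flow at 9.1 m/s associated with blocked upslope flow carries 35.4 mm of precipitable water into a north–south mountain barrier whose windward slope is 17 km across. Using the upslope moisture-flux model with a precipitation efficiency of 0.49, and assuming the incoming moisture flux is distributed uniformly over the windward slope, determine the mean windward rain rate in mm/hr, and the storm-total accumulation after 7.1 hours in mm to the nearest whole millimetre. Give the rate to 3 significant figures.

R ≈ 33.4 mm/hr; total ≈ 237 mm

Incoming column moisture flux per unit ridge length: F = V × PW = 9.1 × 35.4 = 322.14 mm·m/s.
Spread over the 17 km slope with efficiency ε = 0.49: R = ε·F/W = 0.49 × 322.14 / 17000 m = 9.285e-03 mm/s.
R = 9.285e-03 × 3600 = 33.4 mm/hr.
Over 7.1 h: total = 33.4 × 7.1 = 237.14 ≈ 237 mm.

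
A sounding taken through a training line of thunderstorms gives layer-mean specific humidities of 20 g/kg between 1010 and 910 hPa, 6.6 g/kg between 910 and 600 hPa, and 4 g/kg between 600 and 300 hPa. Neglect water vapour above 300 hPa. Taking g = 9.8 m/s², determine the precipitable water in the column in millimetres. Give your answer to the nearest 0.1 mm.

PW ≈ 53.5 mm

Precipitable water is the column-integrated vapour mass per unit area: PW = (1/g) Σ q̄ Δp, with q in kg/kg and Δp in Pa (1 kg/m² of water = 1 mm).
Layer 1010–910 hPa: Δp = 100 hPa = 10000 Pa, q̄ = 0.02 kg/kg → 0.02 × 10000 / 9.8 = 20.41 mm
Layer 910–600 hPa: Δp = 310 hPa = 31000 Pa, q̄ = 0.0066 kg/kg → 0.0066 × 31000 / 9.8 = 20.88 mm
Layer 600–300 hPa: Δp = 300 hPa = 30000 Pa, q̄ = 0.004 kg/kg → 0.004 × 30000 / 9.8 = 12.24 mm
PW = 20.41 + 20.88 + 12.24 = 53.53 ≈ 53.5 mm.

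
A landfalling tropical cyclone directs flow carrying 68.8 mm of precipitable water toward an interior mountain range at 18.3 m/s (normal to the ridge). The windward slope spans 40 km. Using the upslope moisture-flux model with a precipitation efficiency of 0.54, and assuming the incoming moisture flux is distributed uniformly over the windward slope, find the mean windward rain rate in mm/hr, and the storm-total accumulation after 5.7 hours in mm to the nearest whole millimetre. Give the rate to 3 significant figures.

R ≈ 61.2 mm/hr; total ≈ 349 mm

Incoming column moisture flux per unit ridge length: F = V × PW = 18.3 × 68.8 = 1259.04 mm·m/s.
Spread over the 40 km slope with efficiency ε = 0.54: R = ε·F/W = 0.54 × 1259.04 / 40000 m = 1.700e-02 mm/s.
R = 1.700e-02 × 3600 = 61.2 mm/hr.
Over 5.7 h: total = 61.2 × 5.7 = 348.84 ≈ 349 mm.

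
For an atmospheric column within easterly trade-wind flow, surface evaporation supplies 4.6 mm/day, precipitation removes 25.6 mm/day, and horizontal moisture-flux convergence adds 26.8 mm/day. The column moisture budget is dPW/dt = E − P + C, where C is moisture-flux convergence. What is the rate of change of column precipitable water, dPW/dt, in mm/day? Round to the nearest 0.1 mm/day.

dPW/dt ≈ 5.8 mm/day

dPW/dt = E − P + C = 4.6 − 25.6 + (26.8) = 5.8 mm/day.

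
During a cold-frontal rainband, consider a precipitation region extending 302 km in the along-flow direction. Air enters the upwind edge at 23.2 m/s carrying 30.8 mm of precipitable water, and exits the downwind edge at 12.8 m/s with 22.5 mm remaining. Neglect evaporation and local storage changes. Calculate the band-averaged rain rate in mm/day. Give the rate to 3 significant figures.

Column moisture flux per unit crosswind length is F = V × PW.
Inflow: F_in = 23.2 × 30.8 = 714.56 mm·m/s
Outflow: F_out = 12.8 × 22.5 = 288 mm·m/s
Steady-state rate R = (F_in − F_out)/L = (714.56 − 288) / 302000 m = 1.412e-03 mm/s.
R = 1.412e-03 × 3600 × 24 = 122 mm/day.

R ≈ 122 mm/day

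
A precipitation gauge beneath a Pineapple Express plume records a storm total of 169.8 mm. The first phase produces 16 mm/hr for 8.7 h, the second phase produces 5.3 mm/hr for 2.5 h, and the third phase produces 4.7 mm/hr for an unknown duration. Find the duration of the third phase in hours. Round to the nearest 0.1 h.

duration ≈ 3.7 h

Known phases: 16 × 8.7 + 5.3 × 2.5 = 139.2 + 13.25 = 152.45 mm.
Remaining depth = 169.8 − 152.45 = 17.35 mm.
Duration = 17.35 / 4.7 = 3.7 h.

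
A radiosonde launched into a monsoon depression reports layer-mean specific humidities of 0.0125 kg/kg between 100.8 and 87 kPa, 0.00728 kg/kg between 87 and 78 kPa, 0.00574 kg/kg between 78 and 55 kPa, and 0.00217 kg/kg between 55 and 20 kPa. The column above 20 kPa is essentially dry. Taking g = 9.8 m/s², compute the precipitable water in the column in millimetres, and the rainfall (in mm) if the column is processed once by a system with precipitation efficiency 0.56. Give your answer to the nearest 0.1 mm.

PW ≈ 45.5 mm; rainfall ≈ 25.5 mm

Precipitable water is the column-integrated vapour mass per unit area: PW = (1/g) Σ q̄ Δp, with q in kg/kg and Δp in Pa (1 kg/m² of water = 1 mm).
Layer 100.8–87 kPa: Δp = 138 hPa = 13800 Pa, q̄ = 0.0125 kg/kg → 0.0125 × 13800 / 9.8 = 17.60 mm
Layer 87–78 kPa: Δp = 90 hPa = 9000 Pa, q̄ = 0.00728 kg/kg → 0.00728 × 9000 / 9.8 = 6.69 mm
Layer 78–55 kPa: Δp = 230 hPa = 23000 Pa, q̄ = 0.00574 kg/kg → 0.00574 × 23000 / 9.8 = 13.47 mm
Layer 55–20 kPa: Δp = 350 hPa = 35000 Pa, q̄ = 0.00217 kg/kg → 0.00217 × 35000 / 9.8 = 7.75 mm
PW = 17.60 + 6.69 + 13.47 + 7.75 = 45.51 ≈ 45.5 mm.
Rainfall = ε × PW = 0.56 × 45.5 = 25.5 mm.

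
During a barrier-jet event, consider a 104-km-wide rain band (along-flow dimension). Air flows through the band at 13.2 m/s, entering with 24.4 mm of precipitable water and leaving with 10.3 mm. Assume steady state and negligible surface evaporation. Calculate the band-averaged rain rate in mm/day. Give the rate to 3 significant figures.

Column moisture flux per unit crosswind length is F = V × PW.
Inflow: F_in = 13.2 × 24.4 = 322.08 mm·m/s
Outflow: F_out = 13.2 × 10.3 = 135.96 mm·m/s
Steady-state rate R = (F_in − F_out)/L = (322.08 − 135.96) / 104000 m = 1.790e-03 mm/s.
R = 1.790e-03 × 3600 × 24 = 155 mm/day.

R ≈ 155 mm/day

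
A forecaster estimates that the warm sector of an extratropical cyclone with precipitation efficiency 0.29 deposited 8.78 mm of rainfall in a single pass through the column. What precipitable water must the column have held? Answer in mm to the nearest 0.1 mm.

PW ≈ 30.3 mm

PW = rainfall / ε = 8.78 / 0.29 = 30.3 mm.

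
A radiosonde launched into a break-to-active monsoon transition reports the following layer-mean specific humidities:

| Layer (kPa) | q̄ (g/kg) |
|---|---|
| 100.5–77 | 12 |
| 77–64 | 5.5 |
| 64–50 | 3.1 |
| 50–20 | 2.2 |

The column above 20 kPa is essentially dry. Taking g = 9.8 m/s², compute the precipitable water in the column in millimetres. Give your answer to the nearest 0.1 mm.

Precipitable water is the column-integrated vapour mass per unit area: PW = (1/g) Σ q̄ Δp, with q in kg/kg and Δp in Pa (1 kg/m² of water = 1 mm).
Layer 100.5–77 kPa: Δp = 235 hPa = 23500 Pa, q̄ = 0.012 kg/kg → 0.012 × 23500 / 9.8 = 28.78 mm
Layer 77–64 kPa: Δp = 130 hPa = 13000 Pa, q̄ = 0.0055 kg/kg → 0.0055 × 13000 / 9.8 = 7.30 mm
Layer 64–50 kPa: Δp = 140 hPa = 14000 Pa, q̄ = 0.0031 kg/kg → 0.0031 × 14000 / 9.8 = 4.43 mm
Layer 50–20 kPa: Δp = 300 hPa = 30000 Pa, q̄ = 0.0022 kg/kg → 0.0022 × 30000 / 9.8 = 6.73 mm
PW = 28.78 + 7.30 + 4.43 + 6.73 = 47.24 ≈ 47.2 mm.

PW ≈ 47.2 mm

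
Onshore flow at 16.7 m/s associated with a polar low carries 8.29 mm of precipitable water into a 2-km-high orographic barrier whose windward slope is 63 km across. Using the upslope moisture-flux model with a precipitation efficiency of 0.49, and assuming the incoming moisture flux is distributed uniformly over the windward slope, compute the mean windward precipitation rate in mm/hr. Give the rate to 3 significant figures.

Incoming column moisture flux per unit ridge length: F = V × PW = 16.7 × 8.29 = 138.443 mm·m/s.
Spread over the 63 km slope with efficiency ε = 0.49: R = ε·F/W = 0.49 × 138.443 / 63000 m = 1.077e-03 mm/s.
R = 1.077e-03 × 3600 = 3.88 mm/hr.

R ≈ 3.88 mm/hr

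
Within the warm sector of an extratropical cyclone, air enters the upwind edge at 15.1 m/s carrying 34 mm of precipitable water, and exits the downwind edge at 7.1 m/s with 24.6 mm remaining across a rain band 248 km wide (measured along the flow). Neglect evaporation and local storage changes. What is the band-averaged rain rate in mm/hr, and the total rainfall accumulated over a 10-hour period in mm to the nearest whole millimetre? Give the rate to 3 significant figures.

Column moisture flux per unit crosswind length is F = V × PW.
Inflow: F_in = 15.1 × 34 = 513.4 mm·m/s
Outflow: F_out = 7.1 × 24.6 = 174.66 mm·m/s
Steady-state rate R = (F_in − F_out)/L = (513.4 − 174.66) / 248000 m = 1.366e-03 mm/s.
R = 1.366e-03 × 3600 = 4.92 mm/hr.
Over 10 h: total = 4.92 × 10 = 49.2 ≈ 49 mm.

R ≈ 4.92 mm/hr; total ≈ 49 mm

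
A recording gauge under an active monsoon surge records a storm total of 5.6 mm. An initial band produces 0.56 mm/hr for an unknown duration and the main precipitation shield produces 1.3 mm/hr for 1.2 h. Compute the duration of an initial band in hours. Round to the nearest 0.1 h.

Known phases: 1.3 × 1.2 = 1.56 mm.
Remaining depth = 5.6 − 1.56 = 4.04 mm.
Duration = 4.04 / 0.56 = 7.2 h.

duration ≈ 7.2 h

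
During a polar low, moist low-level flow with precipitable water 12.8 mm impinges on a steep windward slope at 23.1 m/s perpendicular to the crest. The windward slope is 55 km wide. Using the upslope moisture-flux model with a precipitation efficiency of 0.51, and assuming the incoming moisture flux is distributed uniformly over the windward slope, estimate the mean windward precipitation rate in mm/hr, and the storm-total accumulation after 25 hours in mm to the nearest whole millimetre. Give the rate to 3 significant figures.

Incoming column moisture flux per unit ridge length: F = V × PW = 23.1 × 12.8 = 295.68 mm·m/s.
Spread over the 55 km slope with efficiency ε = 0.51: R = ε·F/W = 0.51 × 295.68 / 55000 m = 2.742e-03 mm/s.
R = 2.742e-03 × 3600 = 9.87 mm/hr.
Over 25 h: total = 9.87 × 25 = 246.75 ≈ 247 mm.

R ≈ 9.87 mm/hr; total ≈ 247 mm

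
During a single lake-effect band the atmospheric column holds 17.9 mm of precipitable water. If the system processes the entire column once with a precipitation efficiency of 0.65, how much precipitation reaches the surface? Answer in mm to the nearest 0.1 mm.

precipitation ≈ 11.6 mm

Precipitation = ε × PW = 0.65 × 17.9 = 11.6 mm.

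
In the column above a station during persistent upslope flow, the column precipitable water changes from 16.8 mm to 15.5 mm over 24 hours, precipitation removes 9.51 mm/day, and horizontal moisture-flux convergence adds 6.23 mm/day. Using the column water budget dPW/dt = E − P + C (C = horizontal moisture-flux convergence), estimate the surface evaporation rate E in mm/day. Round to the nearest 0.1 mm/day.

E ≈ 2.0 mm/day

dPW/dt = (15.5 − 16.8) mm / (24/24 day) = -1.300 mm/day.
E = dPW/dt + P − C = (-1.300) + 9.51 − (6.23) = 2.0 mm/day.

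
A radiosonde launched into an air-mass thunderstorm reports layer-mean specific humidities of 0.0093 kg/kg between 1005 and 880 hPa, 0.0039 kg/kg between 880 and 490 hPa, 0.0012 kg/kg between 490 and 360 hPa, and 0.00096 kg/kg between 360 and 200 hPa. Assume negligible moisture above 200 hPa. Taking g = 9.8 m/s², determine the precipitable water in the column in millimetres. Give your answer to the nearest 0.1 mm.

PW ≈ 30.5 mm

Precipitable water is the column-integrated vapour mass per unit area: PW = (1/g) Σ q̄ Δp, with q in kg/kg and Δp in Pa (1 kg/m² of water = 1 mm).
Layer 1005–880 hPa: Δp = 125 hPa = 12500 Pa, q̄ = 0.0093 kg/kg → 0.0093 × 12500 / 9.8 = 11.86 mm
Layer 880–490 hPa: Δp = 390 hPa = 39000 Pa, q̄ = 0.0039 kg/kg → 0.0039 × 39000 / 9.8 = 15.52 mm
Layer 490–360 hPa: Δp = 130 hPa = 13000 Pa, q̄ = 0.0012 kg/kg → 0.0012 × 13000 / 9.8 = 1.59 mm
Layer 360–200 hPa: Δp = 160 hPa = 16000 Pa, q̄ = 0.00096 kg/kg → 0.00096 × 16000 / 9.8 = 1.57 mm
PW = 11.86 + 15.52 + 1.59 + 1.57 = 30.54 ≈ 30.5 mm.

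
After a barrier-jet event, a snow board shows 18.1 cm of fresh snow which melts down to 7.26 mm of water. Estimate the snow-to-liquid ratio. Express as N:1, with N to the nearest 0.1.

Ratio = snow depth / SWE = 181 mm / 7.26 mm = 24.9, i.e. 24.9:1.

ratio ≈ 24.9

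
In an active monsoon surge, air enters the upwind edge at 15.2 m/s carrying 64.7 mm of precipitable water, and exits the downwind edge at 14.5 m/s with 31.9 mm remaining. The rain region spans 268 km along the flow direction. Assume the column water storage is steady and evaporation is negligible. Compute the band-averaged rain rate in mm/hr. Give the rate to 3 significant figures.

Column moisture flux per unit crosswind length is F = V × PW.
Inflow: F_in = 15.2 × 64.7 = 983.44 mm·m/s
Outflow: F_out = 14.5 × 31.9 = 462.55 mm·m/s
Steady-state rate R = (F_in − F_out)/L = (983.44 − 462.55) / 268000 m = 1.944e-03 mm/s.
R = 1.944e-03 × 3600 = 7.00 mm/hr.

R ≈ 7.00 mm/hr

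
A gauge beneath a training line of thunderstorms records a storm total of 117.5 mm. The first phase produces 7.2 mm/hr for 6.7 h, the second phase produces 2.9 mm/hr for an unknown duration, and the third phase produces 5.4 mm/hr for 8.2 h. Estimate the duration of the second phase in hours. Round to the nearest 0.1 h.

duration ≈ 8.6 h

Known phases: 7.2 × 6.7 + 5.4 × 8.2 = 48.24 + 44.28 = 92.52 mm.
Remaining depth = 117.5 − 92.52 = 24.98 mm.
Duration = 24.98 / 2.9 = 8.6 h.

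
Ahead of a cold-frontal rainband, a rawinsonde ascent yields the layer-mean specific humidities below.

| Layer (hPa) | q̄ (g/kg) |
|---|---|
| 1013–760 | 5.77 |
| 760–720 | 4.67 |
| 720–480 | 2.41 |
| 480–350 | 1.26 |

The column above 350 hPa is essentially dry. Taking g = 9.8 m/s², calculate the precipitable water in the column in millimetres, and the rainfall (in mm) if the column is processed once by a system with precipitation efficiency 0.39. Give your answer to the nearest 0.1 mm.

Precipitable water is the column-integrated vapour mass per unit area: PW = (1/g) Σ q̄ Δp, with q in kg/kg and Δp in Pa (1 kg/m² of water = 1 mm).
Layer 1013–760 hPa: Δp = 253 hPa = 25300 Pa, q̄ = 0.00577 kg/kg → 0.00577 × 25300 / 9.8 = 14.90 mm
Layer 760–720 hPa: Δp = 40 hPa = 4000 Pa, q̄ = 0.00467 kg/kg → 0.00467 × 4000 / 9.8 = 1.91 mm
Layer 720–480 hPa: Δp = 240 hPa = 24000 Pa, q̄ = 0.00241 kg/kg → 0.00241 × 24000 / 9.8 = 5.90 mm
Layer 480–350 hPa: Δp = 130 hPa = 13000 Pa, q̄ = 0.00126 kg/kg → 0.00126 × 13000 / 9.8 = 1.67 mm
PW = 14.90 + 1.91 + 5.90 + 1.67 = 24.38 ≈ 24.4 mm.
Rainfall = ε × PW = 0.39 × 24.4 = 9.5 mm.

PW ≈ 24.4 mm; rainfall ≈ 9.5 mm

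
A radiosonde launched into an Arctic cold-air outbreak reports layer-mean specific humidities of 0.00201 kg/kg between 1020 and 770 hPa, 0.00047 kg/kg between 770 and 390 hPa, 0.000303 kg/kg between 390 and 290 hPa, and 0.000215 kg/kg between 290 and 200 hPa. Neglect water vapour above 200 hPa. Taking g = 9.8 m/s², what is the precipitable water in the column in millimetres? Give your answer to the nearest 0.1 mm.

PW ≈ 7.5 mm

Precipitable water is the column-integrated vapour mass per unit area: PW = (1/g) Σ q̄ Δp, with q in kg/kg and Δp in Pa (1 kg/m² of water = 1 mm).
Layer 1020–770 hPa: Δp = 250 hPa = 25000 Pa, q̄ = 0.00201 kg/kg → 0.00201 × 25000 / 9.8 = 5.13 mm
Layer 770–390 hPa: Δp = 380 hPa = 38000 Pa, q̄ = 0.00047 kg/kg → 0.00047 × 38000 / 9.8 = 1.82 mm
Layer 390–290 hPa: Δp = 100 hPa = 10000 Pa, q̄ = 0.000303 kg/kg → 0.000303 × 10000 / 9.8 = 0.31 mm
Layer 290–200 hPa: Δp = 90 hPa = 9000 Pa, q̄ = 0.000215 kg/kg → 0.000215 × 9000 / 9.8 = 0.20 mm
PW = 5.13 + 1.82 + 0.31 + 0.20 = 7.46 ≈ 7.5 mm.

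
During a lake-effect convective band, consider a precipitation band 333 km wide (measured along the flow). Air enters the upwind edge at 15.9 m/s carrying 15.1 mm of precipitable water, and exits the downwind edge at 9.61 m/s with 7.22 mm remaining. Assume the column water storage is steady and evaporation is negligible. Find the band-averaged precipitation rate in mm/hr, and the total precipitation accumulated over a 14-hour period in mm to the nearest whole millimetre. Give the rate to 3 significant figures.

Column moisture flux per unit crosswind length is F = V × PW.
Inflow: F_in = 15.9 × 15.1 = 240.09 mm·m/s
Outflow: F_out = 9.61 × 7.22 = 69.3842 mm·m/s
Steady-state rate R = (F_in − F_out)/L = (240.09 − 69.3842) / 333000 m = 5.126e-04 mm/s.
R = 5.126e-04 × 3600 = 1.85 mm/hr.
Over 14 h: total = 1.85 × 14 = 25.9 ≈ 26 mm.

R ≈ 1.85 mm/hr; total ≈ 26 mm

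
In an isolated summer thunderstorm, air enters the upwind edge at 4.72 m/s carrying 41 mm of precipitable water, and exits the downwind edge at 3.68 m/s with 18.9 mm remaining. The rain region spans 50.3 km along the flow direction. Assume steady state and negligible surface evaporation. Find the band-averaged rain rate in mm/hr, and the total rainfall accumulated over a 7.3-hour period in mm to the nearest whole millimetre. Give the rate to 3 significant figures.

Column moisture flux per unit crosswind length is F = V × PW.
Inflow: F_in = 4.72 × 41 = 193.52 mm·m/s
Outflow: F_out = 3.68 × 18.9 = 69.552 mm·m/s
Steady-state rate R = (F_in − F_out)/L = (193.52 − 69.552) / 50300 m = 2.465e-03 mm/s.
R = 2.465e-03 × 3600 = 8.87 mm/hr.
Over 7.3 h: total = 8.87 × 7.3 = 64.751 ≈ 65 mm.

R ≈ 8.87 mm/hr; total ≈ 65 mm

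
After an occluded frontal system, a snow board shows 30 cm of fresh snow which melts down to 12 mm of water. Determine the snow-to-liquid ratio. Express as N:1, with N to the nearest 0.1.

Ratio = snow depth / SWE = 300 mm / 12 mm = 25.0, i.e. 25.0:1.

ratio ≈ 25.0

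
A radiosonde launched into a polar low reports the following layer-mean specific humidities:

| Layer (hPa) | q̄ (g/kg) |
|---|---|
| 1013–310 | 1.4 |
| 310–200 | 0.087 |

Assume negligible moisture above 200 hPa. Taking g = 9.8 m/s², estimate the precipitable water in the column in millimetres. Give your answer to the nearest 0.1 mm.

Precipitable water is the column-integrated vapour mass per unit area: PW = (1/g) Σ q̄ Δp, with q in kg/kg and Δp in Pa (1 kg/m² of water = 1 mm).
Layer 1013–310 hPa: Δp = 703 hPa = 70300 Pa, q̄ = 0.0014 kg/kg → 0.0014 × 70300 / 9.8 = 10.04 mm
Layer 310–200 hPa: Δp = 110 hPa = 11000 Pa, q̄ = 8.7e-05 kg/kg → 8.7e-05 × 11000 / 9.8 = 0.10 mm
PW = 10.04 + 0.10 = 10.14 ≈ 10.1 mm.

PW ≈ 10.1 mm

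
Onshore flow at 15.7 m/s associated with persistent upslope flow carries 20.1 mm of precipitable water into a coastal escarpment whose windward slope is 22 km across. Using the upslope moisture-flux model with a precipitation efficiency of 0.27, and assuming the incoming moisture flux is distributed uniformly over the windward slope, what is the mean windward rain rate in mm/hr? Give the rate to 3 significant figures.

Incoming column moisture flux per unit ridge length: F = V × PW = 15.7 × 20.1 = 315.57 mm·m/s.
Spread over the 22 km slope with efficiency ε = 0.27: R = ε·F/W = 0.27 × 315.57 / 22000 m = 3.873e-03 mm/s.
R = 3.873e-03 × 3600 = 13.9 mm/hr.

R ≈ 13.9 mm/hr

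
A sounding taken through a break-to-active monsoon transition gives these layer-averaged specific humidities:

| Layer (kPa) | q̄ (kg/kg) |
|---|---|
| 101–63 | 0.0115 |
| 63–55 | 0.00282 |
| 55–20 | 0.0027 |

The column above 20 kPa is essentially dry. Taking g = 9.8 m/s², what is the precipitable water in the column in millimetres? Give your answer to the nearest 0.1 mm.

Precipitable water is the column-integrated vapour mass per unit area: PW = (1/g) Σ q̄ Δp, with q in kg/kg and Δp in Pa (1 kg/m² of water = 1 mm).
Layer 101–63 kPa: Δp = 380 hPa = 38000 Pa, q̄ = 0.0115 kg/kg → 0.0115 × 38000 / 9.8 = 44.59 mm
Layer 63–55 kPa: Δp = 80 hPa = 8000 Pa, q̄ = 0.00282 kg/kg → 0.00282 × 8000 / 9.8 = 2.30 mm
Layer 55–20 kPa: Δp = 350 hPa = 35000 Pa, q̄ = 0.0027 kg/kg → 0.0027 × 35000 / 9.8 = 9.64 mm
PW = 44.59 + 2.30 + 9.64 = 56.53 ≈ 56.5 mm.

PW ≈ 56.5 mm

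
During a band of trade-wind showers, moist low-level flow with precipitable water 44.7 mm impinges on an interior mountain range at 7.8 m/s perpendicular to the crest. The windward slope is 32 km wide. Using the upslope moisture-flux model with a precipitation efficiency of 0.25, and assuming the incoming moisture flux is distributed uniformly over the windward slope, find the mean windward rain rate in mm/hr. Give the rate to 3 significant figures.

R ≈ 9.81 mm/hr

Incoming column moisture flux per unit ridge length: F = V × PW = 7.8 × 44.7 = 348.66 mm·m/s.
Spread over the 32 km slope with efficiency ε = 0.25: R = ε·F/W = 0.25 × 348.66 / 32000 m = 2.724e-03 mm/s.
R = 2.724e-03 × 3600 = 9.81 mm/hr.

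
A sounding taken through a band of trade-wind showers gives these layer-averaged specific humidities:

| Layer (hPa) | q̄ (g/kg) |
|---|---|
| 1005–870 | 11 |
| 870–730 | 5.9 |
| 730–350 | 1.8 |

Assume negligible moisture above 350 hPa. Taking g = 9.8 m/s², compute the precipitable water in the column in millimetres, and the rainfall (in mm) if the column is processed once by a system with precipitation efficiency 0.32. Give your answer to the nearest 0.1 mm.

Precipitable water is the column-integrated vapour mass per unit area: PW = (1/g) Σ q̄ Δp, with q in kg/kg and Δp in Pa (1 kg/m² of water = 1 mm).
Layer 1005–870 hPa: Δp = 135 hPa = 13500 Pa, q̄ = 0.011 kg/kg → 0.011 × 13500 / 9.8 = 15.15 mm
Layer 870–730 hPa: Δp = 140 hPa = 14000 Pa, q̄ = 0.0059 kg/kg → 0.0059 × 14000 / 9.8 = 8.43 mm
Layer 730–350 hPa: Δp = 380 hPa = 38000 Pa, q̄ = 0.0018 kg/kg → 0.0018 × 38000 / 9.8 = 6.98 mm
PW = 15.15 + 8.43 + 6.98 = 30.56 ≈ 30.6 mm.
Rainfall = ε × PW = 0.32 × 30.6 = 9.8 mm.

PW ≈ 30.6 mm; rainfall ≈ 9.8 mm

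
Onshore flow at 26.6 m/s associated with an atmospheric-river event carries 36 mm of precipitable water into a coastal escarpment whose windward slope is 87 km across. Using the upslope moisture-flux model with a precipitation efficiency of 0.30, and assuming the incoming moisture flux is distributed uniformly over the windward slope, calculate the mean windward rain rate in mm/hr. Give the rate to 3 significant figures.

Incoming column moisture flux per unit ridge length: F = V × PW = 26.6 × 36 = 957.6 mm·m/s.
Spread over the 87 km slope with efficiency ε = 0.30: R = ε·F/W = 0.30 × 957.6 / 87000 m = 3.302e-03 mm/s.
R = 3.302e-03 × 3600 = 11.9 mm/hr.

R ≈ 11.9 mm/hr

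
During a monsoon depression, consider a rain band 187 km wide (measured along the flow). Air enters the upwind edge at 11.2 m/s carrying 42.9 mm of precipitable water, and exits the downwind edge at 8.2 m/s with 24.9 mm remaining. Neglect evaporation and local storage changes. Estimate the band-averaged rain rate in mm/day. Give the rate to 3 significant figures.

Column moisture flux per unit crosswind length is F = V × PW.
Inflow: F_in = 11.2 × 42.9 = 480.48 mm·m/s
Outflow: F_out = 8.2 × 24.9 = 204.18 mm·m/s
Steady-state rate R = (F_in − F_out)/L = (480.48 − 204.18) / 187000 m = 1.478e-03 mm/s.
R = 1.478e-03 × 3600 × 24 = 128 mm/day.

R ≈ 128 mm/day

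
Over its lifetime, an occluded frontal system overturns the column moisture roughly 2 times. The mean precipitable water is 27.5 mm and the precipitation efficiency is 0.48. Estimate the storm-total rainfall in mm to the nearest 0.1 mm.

rainfall ≈ 26.4 mm

Each cycle deposits ε × PW = 0.48 × 27.5 = 13.2 mm.
Over 2 cycles: 2 × 13.2 = 26.4 mm.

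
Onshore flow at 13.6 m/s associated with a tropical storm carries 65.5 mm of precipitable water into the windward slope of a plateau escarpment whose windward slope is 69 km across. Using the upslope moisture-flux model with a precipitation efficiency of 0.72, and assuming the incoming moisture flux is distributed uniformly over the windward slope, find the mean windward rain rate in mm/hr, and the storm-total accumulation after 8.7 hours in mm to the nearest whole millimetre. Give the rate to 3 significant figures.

Incoming column moisture flux per unit ridge length: F = V × PW = 13.6 × 65.5 = 890.8 mm·m/s.
Spread over the 69 km slope with efficiency ε = 0.72: R = ε·F/W = 0.72 × 890.8 / 69000 m = 9.295e-03 mm/s.
R = 9.295e-03 × 3600 = 33.5 mm/hr.
Over 8.7 h: total = 33.5 × 8.7 = 291.45 ≈ 291 mm.

R ≈ 33.5 mm/hr; total ≈ 291 mm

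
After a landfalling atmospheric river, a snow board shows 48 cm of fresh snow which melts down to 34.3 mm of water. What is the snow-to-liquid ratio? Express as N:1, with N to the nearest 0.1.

Ratio = snow depth / SWE = 480 mm / 34.3 mm = 14.0, i.e. 14.0:1.

ratio ≈ 14.0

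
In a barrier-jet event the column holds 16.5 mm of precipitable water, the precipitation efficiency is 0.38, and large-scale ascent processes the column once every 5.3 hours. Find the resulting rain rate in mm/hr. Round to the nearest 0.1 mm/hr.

R ≈ 1.2 mm/hr

Each overturning extracts ε × PW = 0.38 × 16.5 = 6.27 mm.
Rate = ε·PW / τ = 6.27 / 5.3 h = 1.2 mm/hr.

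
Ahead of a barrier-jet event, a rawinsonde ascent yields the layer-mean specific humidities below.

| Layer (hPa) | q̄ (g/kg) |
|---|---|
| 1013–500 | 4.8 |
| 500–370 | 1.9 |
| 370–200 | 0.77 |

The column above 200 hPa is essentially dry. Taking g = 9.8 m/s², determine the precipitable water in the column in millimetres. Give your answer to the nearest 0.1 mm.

PW ≈ 29.0 mm

Precipitable water is the column-integrated vapour mass per unit area: PW = (1/g) Σ q̄ Δp, with q in kg/kg and Δp in Pa (1 kg/m² of water = 1 mm).
Layer 1013–500 hPa: Δp = 513 hPa = 51300 Pa, q̄ = 0.0048 kg/kg → 0.0048 × 51300 / 9.8 = 25.13 mm
Layer 500–370 hPa: Δp = 130 hPa = 13000 Pa, q̄ = 0.0019 kg/kg → 0.0019 × 13000 / 9.8 = 2.52 mm
Layer 370–200 hPa: Δp = 170 hPa = 17000 Pa, q̄ = 0.00077 kg/kg → 0.00077 × 17000 / 9.8 = 1.34 mm
PW = 25.13 + 2.52 + 1.34 = 28.99 ≈ 29.0 mm.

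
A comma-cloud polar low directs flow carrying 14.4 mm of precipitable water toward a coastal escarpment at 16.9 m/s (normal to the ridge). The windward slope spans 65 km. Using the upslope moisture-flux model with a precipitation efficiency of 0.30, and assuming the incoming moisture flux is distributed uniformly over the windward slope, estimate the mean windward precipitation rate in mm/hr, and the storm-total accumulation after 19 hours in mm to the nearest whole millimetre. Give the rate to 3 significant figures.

Incoming column moisture flux per unit ridge length: F = V × PW = 16.9 × 14.4 = 243.36 mm·m/s.
Spread over the 65 km slope with efficiency ε = 0.30: R = ε·F/W = 0.30 × 243.36 / 65000 m = 1.123e-03 mm/s.
R = 1.123e-03 × 3600 = 4.04 mm/hr.
Over 19 h: total = 4.04 × 19 = 76.76 ≈ 77 mm.

R ≈ 4.04 mm/hr; total ≈ 77 mm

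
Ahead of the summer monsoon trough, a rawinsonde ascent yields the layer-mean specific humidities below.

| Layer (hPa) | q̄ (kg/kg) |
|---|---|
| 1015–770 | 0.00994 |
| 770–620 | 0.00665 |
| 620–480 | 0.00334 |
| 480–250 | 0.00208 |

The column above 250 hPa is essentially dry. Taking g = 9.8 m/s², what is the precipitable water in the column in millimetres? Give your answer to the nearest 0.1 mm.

Precipitable water is the column-integrated vapour mass per unit area: PW = (1/g) Σ q̄ Δp, with q in kg/kg and Δp in Pa (1 kg/m² of water = 1 mm).
Layer 1015–770 hPa: Δp = 245 hPa = 24500 Pa, q̄ = 0.00994 kg/kg → 0.00994 × 24500 / 9.8 = 24.85 mm
Layer 770–620 hPa: Δp = 150 hPa = 15000 Pa, q̄ = 0.00665 kg/kg → 0.00665 × 15000 / 9.8 = 10.18 mm
Layer 620–480 hPa: Δp = 140 hPa = 14000 Pa, q̄ = 0.00334 kg/kg → 0.00334 × 14000 / 9.8 = 4.77 mm
Layer 480–250 hPa: Δp = 230 hPa = 23000 Pa, q̄ = 0.00208 kg/kg → 0.00208 × 23000 / 9.8 = 4.88 mm
PW = 24.85 + 10.18 + 4.77 + 4.88 = 44.68 ≈ 44.7 mm.

PW ≈ 44.7 mm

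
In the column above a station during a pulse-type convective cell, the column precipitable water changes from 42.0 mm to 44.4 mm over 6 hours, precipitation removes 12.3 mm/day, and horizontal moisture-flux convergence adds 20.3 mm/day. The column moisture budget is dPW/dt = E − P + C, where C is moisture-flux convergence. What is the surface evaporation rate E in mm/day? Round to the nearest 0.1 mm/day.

E ≈ 1.6 mm/day

dPW/dt = (44.4 − 42.0) mm / (6/24 day) = +9.600 mm/day.
E = dPW/dt + P − C = (+9.600) + 12.3 − (20.3) = 1.6 mm/day.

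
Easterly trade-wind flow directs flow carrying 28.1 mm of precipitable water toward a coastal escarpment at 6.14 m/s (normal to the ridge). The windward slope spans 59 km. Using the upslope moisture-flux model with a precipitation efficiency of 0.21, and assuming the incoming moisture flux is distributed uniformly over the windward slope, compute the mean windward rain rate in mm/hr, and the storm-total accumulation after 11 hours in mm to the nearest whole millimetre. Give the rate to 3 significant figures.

Incoming column moisture flux per unit ridge length: F = V × PW = 6.14 × 28.1 = 172.534 mm·m/s.
Spread over the 59 km slope with efficiency ε = 0.21: R = ε·F/W = 0.21 × 172.534 / 59000 m = 6.141e-04 mm/s.
R = 6.141e-04 × 3600 = 2.21 mm/hr.
Over 11 h: total = 2.21 × 11 = 24.31 ≈ 24 mm.

R ≈ 2.21 mm/hr; total ≈ 24 mm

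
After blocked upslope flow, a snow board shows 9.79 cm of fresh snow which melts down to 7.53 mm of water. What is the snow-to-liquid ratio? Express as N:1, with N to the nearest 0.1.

ratio ≈ 13.0

Ratio = snow depth / SWE = 97.9 mm / 7.53 mm = 13.0, i.e. 13.0:1.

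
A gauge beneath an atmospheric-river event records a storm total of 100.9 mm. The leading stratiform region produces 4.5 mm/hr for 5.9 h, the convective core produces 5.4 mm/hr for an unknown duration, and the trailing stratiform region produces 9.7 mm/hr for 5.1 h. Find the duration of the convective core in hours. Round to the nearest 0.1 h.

duration ≈ 4.6 h

Known phases: 4.5 × 5.9 + 9.7 × 5.1 = 26.55 + 49.47 = 76.02 mm.
Remaining depth = 100.9 − 76.02 = 24.88 mm.
Duration = 24.88 / 5.4 = 4.6 h.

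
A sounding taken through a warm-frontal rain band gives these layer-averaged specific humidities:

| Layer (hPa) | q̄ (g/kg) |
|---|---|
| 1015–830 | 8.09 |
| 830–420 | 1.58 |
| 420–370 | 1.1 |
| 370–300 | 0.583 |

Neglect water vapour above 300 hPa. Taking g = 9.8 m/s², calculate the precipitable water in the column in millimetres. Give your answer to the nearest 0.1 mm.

Precipitable water is the column-integrated vapour mass per unit area: PW = (1/g) Σ q̄ Δp, with q in kg/kg and Δp in Pa (1 kg/m² of water = 1 mm).
Layer 1015–830 hPa: Δp = 185 hPa = 18500 Pa, q̄ = 0.00809 kg/kg → 0.00809 × 18500 / 9.8 = 15.27 mm
Layer 830–420 hPa: Δp = 410 hPa = 41000 Pa, q̄ = 0.00158 kg/kg → 0.00158 × 41000 / 9.8 = 6.61 mm
Layer 420–370 hPa: Δp = 50 hPa = 5000 Pa, q̄ = 0.0011 kg/kg → 0.0011 × 5000 / 9.8 = 0.56 mm
Layer 370–300 hPa: Δp = 70 hPa = 7000 Pa, q̄ = 0.000583 kg/kg → 0.000583 × 7000 / 9.8 = 0.42 mm
PW = 15.27 + 6.61 + 0.56 + 0.42 = 22.86 ≈ 22.9 mm.

PW ≈ 22.9 mm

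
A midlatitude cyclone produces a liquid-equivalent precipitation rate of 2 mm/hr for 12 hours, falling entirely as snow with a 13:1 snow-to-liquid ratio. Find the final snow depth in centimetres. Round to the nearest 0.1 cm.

Liquid-equivalent depth = 2 × 12 = 24 mm.
Snow depth = 24 mm × 13 = 312 mm = 31.2 cm.

snow depth ≈ 31.2 cm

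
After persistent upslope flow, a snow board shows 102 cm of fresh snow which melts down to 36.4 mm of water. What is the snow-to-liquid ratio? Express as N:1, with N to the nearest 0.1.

Ratio = snow depth / SWE = 1020 mm / 36.4 mm = 28.0, i.e. 28.0:1.

ratio ≈ 28.0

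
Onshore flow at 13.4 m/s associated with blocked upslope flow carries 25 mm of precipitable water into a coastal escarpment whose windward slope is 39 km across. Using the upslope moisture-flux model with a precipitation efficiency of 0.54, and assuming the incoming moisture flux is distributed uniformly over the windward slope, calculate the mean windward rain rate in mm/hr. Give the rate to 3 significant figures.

R ≈ 16.7 mm/hr

Incoming column moisture flux per unit ridge length: F = V × PW = 13.4 × 25 = 335 mm·m/s.
Spread over the 39 km slope with efficiency ε = 0.54: R = ε·F/W = 0.54 × 335 / 39000 m = 4.638e-03 mm/s.
R = 4.638e-03 × 3600 = 16.7 mm/hr.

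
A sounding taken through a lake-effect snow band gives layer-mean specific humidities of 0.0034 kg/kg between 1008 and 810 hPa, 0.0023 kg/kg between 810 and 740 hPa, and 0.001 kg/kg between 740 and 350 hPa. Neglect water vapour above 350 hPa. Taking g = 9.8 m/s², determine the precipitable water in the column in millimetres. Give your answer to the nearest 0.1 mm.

Precipitable water is the column-integrated vapour mass per unit area: PW = (1/g) Σ q̄ Δp, with q in kg/kg and Δp in Pa (1 kg/m² of water = 1 mm).
Layer 1008–810 hPa: Δp = 198 hPa = 19800 Pa, q̄ = 0.0034 kg/kg → 0.0034 × 19800 / 9.8 = 6.87 mm
Layer 810–740 hPa: Δp = 70 hPa = 7000 Pa, q̄ = 0.0023 kg/kg → 0.0023 × 7000 / 9.8 = 1.64 mm
Layer 740–350 hPa: Δp = 390 hPa = 39000 Pa, q̄ = 0.001 kg/kg → 0.001 × 39000 / 9.8 = 3.98 mm
PW = 6.87 + 1.64 + 3.98 = 12.49 ≈ 12.5 mm.

PW ≈ 12.5 mm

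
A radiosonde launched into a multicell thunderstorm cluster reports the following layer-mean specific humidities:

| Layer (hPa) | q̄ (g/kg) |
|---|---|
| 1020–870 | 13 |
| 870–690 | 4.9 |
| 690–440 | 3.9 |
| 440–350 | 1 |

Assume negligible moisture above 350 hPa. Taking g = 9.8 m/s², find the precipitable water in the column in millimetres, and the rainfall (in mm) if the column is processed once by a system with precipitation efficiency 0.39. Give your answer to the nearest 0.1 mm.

PW ≈ 39.8 mm; rainfall ≈ 15.5 mm

Precipitable water is the column-integrated vapour mass per unit area: PW = (1/g) Σ q̄ Δp, with q in kg/kg and Δp in Pa (1 kg/m² of water = 1 mm).
Layer 1020–870 hPa: Δp = 150 hPa = 15000 Pa, q̄ = 0.013 kg/kg → 0.013 × 15000 / 9.8 = 19.90 mm
Layer 870–690 hPa: Δp = 180 hPa = 18000 Pa, q̄ = 0.0049 kg/kg → 0.0049 × 18000 / 9.8 = 9.00 mm
Layer 690–440 hPa: Δp = 250 hPa = 25000 Pa, q̄ = 0.0039 kg/kg → 0.0039 × 25000 / 9.8 = 9.95 mm
Layer 440–350 hPa: Δp = 90 hPa = 9000 Pa, q̄ = 0.001 kg/kg → 0.001 × 9000 / 9.8 = 0.92 mm
PW = 19.90 + 9.00 + 9.95 + 0.92 = 39.77 ≈ 39.8 mm.
Rainfall = ε × PW = 0.39 × 39.8 = 15.5 mm.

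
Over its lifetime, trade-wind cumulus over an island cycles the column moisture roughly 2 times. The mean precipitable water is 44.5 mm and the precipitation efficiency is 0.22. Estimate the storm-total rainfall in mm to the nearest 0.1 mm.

rainfall ≈ 19.6 mm

Each cycle deposits ε × PW = 0.22 × 44.5 = 9.79 mm.
Over 2 cycles: 2 × 9.79 = 19.6 mm.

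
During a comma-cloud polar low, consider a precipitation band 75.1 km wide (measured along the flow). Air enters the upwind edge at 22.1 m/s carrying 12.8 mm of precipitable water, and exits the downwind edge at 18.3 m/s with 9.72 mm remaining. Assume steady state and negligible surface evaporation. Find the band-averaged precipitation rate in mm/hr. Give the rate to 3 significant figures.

R ≈ 5.03 mm/hr

Column moisture flux per unit crosswind length is F = V × PW.
Inflow: F_in = 22.1 × 12.8 = 282.88 mm·m/s
Outflow: F_out = 18.3 × 9.72 = 177.876 mm·m/s
Steady-state rate R = (F_in − F_out)/L = (282.88 − 177.876) / 75100 m = 1.398e-03 mm/s.
R = 1.398e-03 × 3600 = 5.03 mm/hr.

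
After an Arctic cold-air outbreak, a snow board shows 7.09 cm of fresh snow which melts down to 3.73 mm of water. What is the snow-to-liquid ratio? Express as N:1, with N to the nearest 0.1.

ratio ≈ 19.0

Ratio = snow depth / SWE = 70.9 mm / 3.73 mm = 19.0, i.e. 19.0:1.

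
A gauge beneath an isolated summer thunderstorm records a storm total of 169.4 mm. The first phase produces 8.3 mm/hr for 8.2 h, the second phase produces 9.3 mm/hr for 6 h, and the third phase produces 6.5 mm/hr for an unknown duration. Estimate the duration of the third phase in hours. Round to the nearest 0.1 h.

duration ≈ 7.0 h

Known phases: 8.3 × 8.2 + 9.3 × 6 = 68.06 + 55.8 = 123.86 mm.
Remaining depth = 169.4 − 123.86 = 45.54 mm.
Duration = 45.54 / 6.5 = 7.0 h.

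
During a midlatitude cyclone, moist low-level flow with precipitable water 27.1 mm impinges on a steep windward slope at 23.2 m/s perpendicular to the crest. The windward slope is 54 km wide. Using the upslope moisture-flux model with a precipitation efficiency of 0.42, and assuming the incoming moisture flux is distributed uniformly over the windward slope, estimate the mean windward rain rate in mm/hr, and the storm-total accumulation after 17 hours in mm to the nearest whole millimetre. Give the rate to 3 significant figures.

Incoming column moisture flux per unit ridge length: F = V × PW = 23.2 × 27.1 = 628.72 mm·m/s.
Spread over the 54 km slope with efficiency ε = 0.42: R = ε·F/W = 0.42 × 628.72 / 54000 m = 4.890e-03 mm/s.
R = 4.890e-03 × 3600 = 17.6 mm/hr.
Over 17 h: total = 17.6 × 17 = 299.2 ≈ 299 mm.

R ≈ 17.6 mm/hr; total ≈ 299 mm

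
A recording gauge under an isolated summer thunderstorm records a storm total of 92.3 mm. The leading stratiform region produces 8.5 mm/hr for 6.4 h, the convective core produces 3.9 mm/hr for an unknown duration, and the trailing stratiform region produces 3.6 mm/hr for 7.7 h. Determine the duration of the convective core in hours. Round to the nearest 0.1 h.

duration ≈ 2.6 h

Known phases: 8.5 × 6.4 + 3.6 × 7.7 = 54.4 + 27.72 = 82.12 mm.
Remaining depth = 92.3 − 82.12 = 10.18 mm.
Duration = 10.18 / 3.9 = 2.6 h.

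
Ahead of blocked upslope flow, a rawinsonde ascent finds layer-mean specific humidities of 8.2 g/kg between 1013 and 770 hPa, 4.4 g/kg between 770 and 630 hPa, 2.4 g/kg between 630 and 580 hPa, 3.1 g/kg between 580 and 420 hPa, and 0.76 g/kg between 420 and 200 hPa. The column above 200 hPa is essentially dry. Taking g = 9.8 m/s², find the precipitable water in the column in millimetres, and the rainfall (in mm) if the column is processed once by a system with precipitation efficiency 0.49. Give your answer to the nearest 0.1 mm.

PW ≈ 34.6 mm; rainfall ≈ 17.0 mm

Precipitable water is the column-integrated vapour mass per unit area: PW = (1/g) Σ q̄ Δp, with q in kg/kg and Δp in Pa (1 kg/m² of water = 1 mm).
Layer 1013–770 hPa: Δp = 243 hPa = 24300 Pa, q̄ = 0.0082 kg/kg → 0.0082 × 24300 / 9.8 = 20.33 mm
Layer 770–630 hPa: Δp = 140 hPa = 14000 Pa, q̄ = 0.0044 kg/kg → 0.0044 × 14000 / 9.8 = 6.29 mm
Layer 630–580 hPa: Δp = 50 hPa = 5000 Pa, q̄ = 0.0024 kg/kg → 0.0024 × 5000 / 9.8 = 1.22 mm
Layer 580–420 hPa: Δp = 160 hPa = 16000 Pa, q̄ = 0.0031 kg/kg → 0.0031 × 16000 / 9.8 = 5.06 mm
Layer 420–200 hPa: Δp = 220 hPa = 22000 Pa, q̄ = 0.00076 kg/kg → 0.00076 × 22000 / 9.8 = 1.71 mm
PW = 20.33 + 6.29 + 1.22 + 5.06 + 1.71 = 34.61 ≈ 34.6 mm.
Rainfall = ε × PW = 0.49 × 34.6 = 17.0 mm.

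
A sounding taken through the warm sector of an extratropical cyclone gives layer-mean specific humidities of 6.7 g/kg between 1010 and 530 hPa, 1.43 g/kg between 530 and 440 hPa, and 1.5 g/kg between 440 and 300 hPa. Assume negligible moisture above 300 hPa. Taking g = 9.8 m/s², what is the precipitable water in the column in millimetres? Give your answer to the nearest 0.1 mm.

Precipitable water is the column-integrated vapour mass per unit area: PW = (1/g) Σ q̄ Δp, with q in kg/kg and Δp in Pa (1 kg/m² of water = 1 mm).
Layer 1010–530 hPa: Δp = 480 hPa = 48000 Pa, q̄ = 0.0067 kg/kg → 0.0067 × 48000 / 9.8 = 32.82 mm
Layer 530–440 hPa: Δp = 90 hPa = 9000 Pa, q̄ = 0.00143 kg/kg → 0.00143 × 9000 / 9.8 = 1.31 mm
Layer 440–300 hPa: Δp = 140 hPa = 14000 Pa, q̄ = 0.0015 kg/kg → 0.0015 × 14000 / 9.8 = 2.14 mm
PW = 32.82 + 1.31 + 2.14 = 36.27 ≈ 36.3 mm.

PW ≈ 36.3 mm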